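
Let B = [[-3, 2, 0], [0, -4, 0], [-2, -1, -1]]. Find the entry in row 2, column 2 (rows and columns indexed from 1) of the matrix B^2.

16

Characteristic polynomial: t^3 + 8t^2 + 19t + 12 = (t + 1)(t + 3)(t + 4), so the eigenvalues are -4, -3, -1.
t=-3: eigenvector (1, 0, 1).
t=-1: eigenvector (0, 0, 1).
t=-4: eigenvector (-2, 1, -1).
P = [[1, 0, -2], [0, 0, 1], [1, 1, -1]], D = diag(-3, -1, -4), P⁻¹ = [[1, 2, 0], [-1, -1, 1], [0, 1, 0]].
B² = P·diag(9, 1, 16)·P⁻¹ = [[9, -14, 0], [0, 16, 0], [8, 1, 1]].
The requested entry is 16.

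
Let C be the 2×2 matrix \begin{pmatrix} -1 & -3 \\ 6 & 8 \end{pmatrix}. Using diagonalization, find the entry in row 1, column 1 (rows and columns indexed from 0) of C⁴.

1234

Characteristic polynomial: μ^2 - 7μ + 10 = (μ - 5)(μ - 2), so the eigenvalues are 2, 5.
μ=5: eigenvector (-1, 2).
μ=2: eigenvector (1, -1).
P = [[-1, 1], [2, -1]], D = diag(5, 2), P⁻¹ = [[1, 1], [2, 1]].
C⁴ = P·diag(625, 16)·P⁻¹ = [[-593, -609], [1218, 1234]].
The requested entry is 1234.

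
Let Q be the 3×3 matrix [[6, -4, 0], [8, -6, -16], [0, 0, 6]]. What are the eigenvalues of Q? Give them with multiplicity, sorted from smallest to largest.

Characteristic polynomial: p(t) = t^3 - 6t^2 - 4t + 24 = (t - 6)(t - 2)(t + 2).
Roots (with multiplicity): -2, 2, 6.

-2, 2, 6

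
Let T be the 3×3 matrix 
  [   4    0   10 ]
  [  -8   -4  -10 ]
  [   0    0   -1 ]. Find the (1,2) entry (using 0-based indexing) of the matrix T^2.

-30

Characteristic polynomial: r^3 + r^2 - 16r - 16 = (r - 4)(r + 1)(r + 4), so the eigenvalues are -4, -1, 4.
r=4: eigenvector (1, -1, 0).
r=-1: eigenvector (-2, 2, 1).
r=-4: eigenvector (0, 1, 0).
P = [[1, -2, 0], [-1, 2, 1], [0, 1, 0]], D = diag(4, -1, -4), P⁻¹ = [[1, 0, 2], [0, 0, 1], [1, 1, 0]].
T² = P·diag(16, 1, 16)·P⁻¹ = [[16, 0, 30], [0, 16, -30], [0, 0, 1]].
The requested entry is -30.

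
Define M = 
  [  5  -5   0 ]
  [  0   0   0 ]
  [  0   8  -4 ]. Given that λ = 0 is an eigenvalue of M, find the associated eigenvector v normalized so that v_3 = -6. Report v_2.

-3

M = [[5, -5, 0], [0, 0, 0], [0, 8, -4]].
Solving (M)v = 0 gives the eigenspace spanned by (-3, -3, -6).
With v_3 = -6, v = (-3, -3, -6), so v_2 = -3.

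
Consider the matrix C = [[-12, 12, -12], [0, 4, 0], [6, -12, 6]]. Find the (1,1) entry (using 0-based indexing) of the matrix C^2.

Characteristic polynomial: μ^3 + 2μ^2 - 24μ = μ(μ - 4)(μ + 6), so the eigenvalues are -6, 0, 4.
μ=-6: eigenvector (2, 0, -1).
μ=0: eigenvector (-1, 0, 1).
μ=4: eigenvector (3, 1, -3).
P = [[2, -1, 3], [0, 0, 1], [-1, 1, -3]], D = diag(-6, 0, 4), P⁻¹ = [[1, 0, 1], [1, 3, 2], [0, 1, 0]].
C² = P·diag(36, 0, 16)·P⁻¹ = [[72, 48, 72], [0, 16, 0], [-36, -48, -36]].
The requested entry is 16.

16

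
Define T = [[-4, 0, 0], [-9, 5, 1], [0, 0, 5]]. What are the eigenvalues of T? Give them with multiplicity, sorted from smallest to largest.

Characteristic polynomial: p(μ) = μ^3 - 6μ^2 - 15μ + 100 = (μ - 5)^2(μ + 4).
Roots (with multiplicity): -4, 5, 5.

-4, 5, 5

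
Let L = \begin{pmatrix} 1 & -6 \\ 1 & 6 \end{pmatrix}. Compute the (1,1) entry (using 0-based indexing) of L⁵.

2586

Characteristic polynomial: λ^2 - 7λ + 12 = (λ - 4)(λ - 3), so the eigenvalues are 3, 4.
λ=4: eigenvector (-2, 1).
λ=3: eigenvector (3, -1).
P = [[-2, 3], [1, -1]], D = diag(4, 3), P⁻¹ = [[1, 3], [1, 2]].
L⁵ = P·diag(1024, 243)·P⁻¹ = [[-1319, -4686], [781, 2586]].
The requested entry is 2586.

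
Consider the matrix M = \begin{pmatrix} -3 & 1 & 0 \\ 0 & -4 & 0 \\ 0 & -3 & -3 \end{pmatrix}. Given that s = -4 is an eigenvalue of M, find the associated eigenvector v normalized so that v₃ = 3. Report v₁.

-1

M + 4I = [[1, 1, 0], [0, 0, 0], [0, -3, 1]].
Solving (M + 4I)v = 0 gives the eigenspace spanned by (-1, 1, 3).
With v₃ = 3, v = (-1, 1, 3), so v₁ = -1.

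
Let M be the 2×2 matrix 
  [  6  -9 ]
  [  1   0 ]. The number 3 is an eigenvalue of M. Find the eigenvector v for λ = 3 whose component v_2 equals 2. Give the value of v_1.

6

M − 3I = [[3, -9], [1, -3]].
Solving (M − 3I)v = 0 gives the eigenspace spanned by (6, 2).
With v_2 = 2, v = (6, 2), so v_1 = 6.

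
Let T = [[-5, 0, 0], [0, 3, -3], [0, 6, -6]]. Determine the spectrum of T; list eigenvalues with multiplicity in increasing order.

Characteristic polynomial: p(μ) = μ^3 + 8μ^2 + 15μ = μ(μ + 3)(μ + 5).
Roots (with multiplicity): -5, -3, 0.

-5, -3, 0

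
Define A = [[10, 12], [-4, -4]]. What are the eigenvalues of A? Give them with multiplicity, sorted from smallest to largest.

2, 4

Characteristic polynomial: p(λ) = λ^2 - 6λ + 8 = (λ - 4)(λ - 2).
Roots (with multiplicity): 2, 4.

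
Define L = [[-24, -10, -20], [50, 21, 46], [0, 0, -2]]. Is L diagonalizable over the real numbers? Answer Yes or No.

Characteristic polynomial: p(μ) = μ^3 + 5μ^2 + 2μ - 8 = (μ - 1)(μ + 2)(μ + 4).
All 3 eigenvalues are distinct, so L is diagonalizable.

Yes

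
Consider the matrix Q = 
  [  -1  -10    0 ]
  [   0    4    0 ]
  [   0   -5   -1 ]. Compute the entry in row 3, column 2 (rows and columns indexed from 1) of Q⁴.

-255

Characteristic polynomial: λ^3 - 2λ^2 - 7λ - 4 = (λ - 4)(λ + 1)^2, so the eigenvalues are -1, -1, 4.
λ=-1: eigenvector (1, 0, 1).
λ=4: eigenvector (-2, 1, -1).
λ=-1: eigenvector (0, 0, 1).
P = [[1, -2, 0], [0, 1, 0], [1, -1, 1]], D = diag(-1, 4, -1), P⁻¹ = [[1, 2, 0], [0, 1, 0], [-1, -1, 1]].
Q⁴ = P·diag(1, 256, 1)·P⁻¹ = [[1, -510, 0], [0, 256, 0], [0, -255, 1]].
The requested entry is -255.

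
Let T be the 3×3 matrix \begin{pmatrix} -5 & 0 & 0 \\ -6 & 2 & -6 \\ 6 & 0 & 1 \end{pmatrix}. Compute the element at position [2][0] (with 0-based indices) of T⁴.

-624

Characteristic polynomial: λ^3 + 2λ^2 - 13λ + 10 = (λ - 2)(λ - 1)(λ + 5), so the eigenvalues are -5, 1, 2.
λ=-5: eigenvector (1, 0, -1).
λ=2: eigenvector (0, 1, 0).
λ=1: eigenvector (0, 6, 1).
P = [[1, 0, 0], [0, 1, 6], [-1, 0, 1]], D = diag(-5, 2, 1), P⁻¹ = [[1, 0, 0], [-6, 1, -6], [1, 0, 1]].
T⁴ = P·diag(625, 16, 1)·P⁻¹ = [[625, 0, 0], [-90, 16, -90], [-624, 0, 1]].
The requested entry is -624.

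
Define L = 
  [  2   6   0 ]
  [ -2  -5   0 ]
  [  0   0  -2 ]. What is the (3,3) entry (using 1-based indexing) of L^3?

-8

Characteristic polynomial: μ^3 + 5μ^2 + 8μ + 4 = (μ + 1)(μ + 2)^2, so the eigenvalues are -2, -2, -1.
μ=-2: eigenvector (-3, 2, 0).
μ=-2: eigenvector (0, 0, 1).
μ=-1: eigenvector (-2, 1, 0).
P = [[-3, 0, -2], [2, 0, 1], [0, 1, 0]], D = diag(-2, -2, -1), P⁻¹ = [[1, 2, 0], [0, 0, 1], [-2, -3, 0]].
L³ = P·diag(-8, -8, -1)·P⁻¹ = [[20, 42, 0], [-14, -29, 0], [0, 0, -8]].
The requested entry is -8.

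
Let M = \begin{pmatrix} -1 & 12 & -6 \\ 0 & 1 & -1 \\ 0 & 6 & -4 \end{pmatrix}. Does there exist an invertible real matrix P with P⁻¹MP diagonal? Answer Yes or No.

Yes

Characteristic polynomial: p(λ) = λ^3 + 4λ^2 + 5λ + 2 = (λ + 1)^2(λ + 2).
λ = -1 has algebraic multiplicity 2; rank(M + 1I) = 1, so geometric multiplicity = 2.
Every eigenvalue has geometric = algebraic multiplicity, so M is diagonalizable.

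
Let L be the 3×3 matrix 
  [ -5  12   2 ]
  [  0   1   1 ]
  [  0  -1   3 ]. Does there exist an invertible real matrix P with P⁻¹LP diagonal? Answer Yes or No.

Characteristic polynomial: p(t) = t^3 + t^2 - 16t + 20 = (t - 2)^2(t + 5).
t = 2 has algebraic multiplicity 2; rank(L − 2I) = 2, so geometric multiplicity = 1.
Geometric multiplicity < algebraic multiplicity, so L is not diagonalizable.

No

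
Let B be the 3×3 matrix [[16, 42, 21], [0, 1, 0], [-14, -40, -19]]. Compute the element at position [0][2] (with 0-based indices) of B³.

399

Characteristic polynomial: s^3 + 2s^2 - 13s + 10 = (s - 2)(s - 1)(s + 5), so the eigenvalues are -5, 1, 2.
s=2: eigenvector (3, 0, -2).
s=1: eigenvector (0, 1, -2).
s=-5: eigenvector (-1, 0, 1).
P = [[3, 0, -1], [0, 1, 0], [-2, -2, 1]], D = diag(2, 1, -5), P⁻¹ = [[1, 2, 1], [0, 1, 0], [2, 6, 3]].
B³ = P·diag(8, 1, -125)·P⁻¹ = [[274, 798, 399], [0, 1, 0], [-266, -784, -391]].
The requested entry is 399.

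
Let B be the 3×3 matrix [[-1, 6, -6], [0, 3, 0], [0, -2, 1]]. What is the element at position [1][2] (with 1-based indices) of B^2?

Characteristic polynomial: λ^3 - 3λ^2 - λ + 3 = (λ - 3)(λ - 1)(λ + 1), so the eigenvalues are -1, 1, 3.
λ=1: eigenvector (-3, 0, 1).
λ=3: eigenvector (3, 1, -1).
λ=-1: eigenvector (1, 0, 0).
P = [[-3, 3, 1], [0, 1, 0], [1, -1, 0]], D = diag(1, 3, -1), P⁻¹ = [[0, 1, 1], [0, 1, 0], [1, 0, 3]].
B² = P·diag(1, 9, 1)·P⁻¹ = [[1, 24, 0], [0, 9, 0], [0, -8, 1]].
The requested entry is 24.

24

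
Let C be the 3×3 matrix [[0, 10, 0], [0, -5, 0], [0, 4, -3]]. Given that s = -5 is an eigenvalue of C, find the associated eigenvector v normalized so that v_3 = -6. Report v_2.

C + 5I = [[5, 10, 0], [0, 0, 0], [0, 4, 2]].
Solving (C + 5I)v = 0 gives the eigenspace spanned by (-6, 3, -6).
With v_3 = -6, v = (-6, 3, -6), so v_2 = 3.

3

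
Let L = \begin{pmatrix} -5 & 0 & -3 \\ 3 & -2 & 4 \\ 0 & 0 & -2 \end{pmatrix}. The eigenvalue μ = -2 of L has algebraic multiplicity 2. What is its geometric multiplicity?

1

L + 2I = [[-3, 0, -3], [3, 0, 4], [0, 0, 0]].
This matrix has rank 2, so its null space has dimension 3 − 2 = 1.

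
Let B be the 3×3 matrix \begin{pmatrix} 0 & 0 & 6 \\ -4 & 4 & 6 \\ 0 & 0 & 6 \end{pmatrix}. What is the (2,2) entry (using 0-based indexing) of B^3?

Characteristic polynomial: s^3 - 10s^2 + 24s = s(s - 6)(s - 4), so the eigenvalues are 0, 4, 6.
s=4: eigenvector (0, -1, 0).
s=0: eigenvector (1, 1, 0).
s=6: eigenvector (1, 1, 1).
P = [[0, 1, 1], [-1, 1, 1], [0, 0, 1]], D = diag(4, 0, 6), P⁻¹ = [[1, -1, 0], [1, 0, -1], [0, 0, 1]].
B³ = P·diag(64, 0, 216)·P⁻¹ = [[0, 0, 216], [-64, 64, 216], [0, 0, 216]].
The requested entry is 216.

216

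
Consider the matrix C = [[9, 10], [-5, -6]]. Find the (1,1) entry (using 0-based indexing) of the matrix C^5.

Characteristic polynomial: s^2 - 3s - 4 = (s - 4)(s + 1), so the eigenvalues are -1, 4.
s=-1: eigenvector (1, -1).
s=4: eigenvector (-2, 1).
P = [[1, -2], [-1, 1]], D = diag(-1, 4), P⁻¹ = [[-1, -2], [-1, -1]].
C⁵ = P·diag(-1, 1024)·P⁻¹ = [[2049, 2050], [-1025, -1026]].
The requested entry is -1026.

-1026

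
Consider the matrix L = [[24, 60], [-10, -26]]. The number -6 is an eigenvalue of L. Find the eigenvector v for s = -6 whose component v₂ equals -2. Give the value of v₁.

4

L + 6I = [[30, 60], [-10, -20]].
Solving (L + 6I)v = 0 gives the eigenspace spanned by (4, -2).
With v₂ = -2, v = (4, -2), so v₁ = 4.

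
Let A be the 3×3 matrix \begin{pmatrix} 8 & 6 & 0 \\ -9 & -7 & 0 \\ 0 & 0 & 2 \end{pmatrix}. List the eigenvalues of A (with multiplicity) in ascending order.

Characteristic polynomial: p(t) = t^3 - 3t^2 + 4 = (t - 2)^2(t + 1).
Roots (with multiplicity): -1, 2, 2.

-1, 2, 2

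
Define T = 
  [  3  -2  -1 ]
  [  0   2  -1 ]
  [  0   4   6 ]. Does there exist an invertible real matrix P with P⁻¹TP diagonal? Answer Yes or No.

No

Characteristic polynomial: p(r) = r^3 - 11r^2 + 40r - 48 = (r - 4)^2(r - 3).
r = 4 has algebraic multiplicity 2; rank(T − 4I) = 2, so geometric multiplicity = 1.
Geometric multiplicity < algebraic multiplicity, so T is not diagonalizable.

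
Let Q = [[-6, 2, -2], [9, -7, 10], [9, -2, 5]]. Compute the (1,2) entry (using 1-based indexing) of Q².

Characteristic polynomial: μ^3 + 8μ^2 - 3μ - 90 = (μ - 3)(μ + 5)(μ + 6), so the eigenvalues are -6, -5, 3.
μ=-6: eigenvector (1, -1, -1).
μ=-5: eigenvector (2, -1, -2).
μ=3: eigenvector (0, 1, 1).
P = [[1, 2, 0], [-1, -1, 1], [-1, -2, 1]], D = diag(-6, -5, 3), P⁻¹ = [[1, -2, 2], [0, 1, -1], [1, 0, 1]].
Q² = P·diag(36, 25, 9)·P⁻¹ = [[36, -22, 22], [-27, 47, -38], [-27, 22, -13]].
The requested entry is -22.

-22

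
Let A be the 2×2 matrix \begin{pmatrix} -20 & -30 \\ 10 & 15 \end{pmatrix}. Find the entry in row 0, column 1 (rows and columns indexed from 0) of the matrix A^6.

Characteristic polynomial: t^2 + 5t = t(t + 5), so the eigenvalues are -5, 0.
t=0: eigenvector (-3, 2).
t=-5: eigenvector (-2, 1).
P = [[-3, -2], [2, 1]], D = diag(0, -5), P⁻¹ = [[1, 2], [-2, -3]].
A⁶ = P·diag(0, 15625)·P⁻¹ = [[62500, 93750], [-31250, -46875]].
The requested entry is 93750.

93750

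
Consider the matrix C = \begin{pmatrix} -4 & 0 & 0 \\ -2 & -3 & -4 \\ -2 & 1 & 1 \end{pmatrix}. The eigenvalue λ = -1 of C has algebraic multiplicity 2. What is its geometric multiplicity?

C + 1I = [[-3, 0, 0], [-2, -2, -4], [-2, 1, 2]].
This matrix has rank 2, so its null space has dimension 3 − 2 = 1.

1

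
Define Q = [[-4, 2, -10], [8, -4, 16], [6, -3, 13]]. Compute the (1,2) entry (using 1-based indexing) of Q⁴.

Characteristic polynomial: t^3 - 5t^2 + 4t = t(t - 4)(t - 1), so the eigenvalues are 0, 1, 4.
t=0: eigenvector (-1, -2, 0).
t=4: eigenvector (-1, 1, 1).
t=1: eigenvector (-2, 0, 1).
P = [[-1, -1, -2], [-2, 1, 0], [0, 1, 1]], D = diag(0, 4, 1), P⁻¹ = [[1, -1, 2], [2, -1, 4], [-2, 1, -3]].
Q⁴ = P·diag(0, 256, 1)·P⁻¹ = [[-508, 254, -1018], [512, -256, 1024], [510, -255, 1021]].
The requested entry is 254.

254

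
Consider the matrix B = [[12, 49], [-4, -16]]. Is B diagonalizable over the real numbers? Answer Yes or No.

No

Characteristic polynomial: p(λ) = λ^2 + 4λ + 4 = (λ + 2)^2.
λ = -2 has algebraic multiplicity 2; rank(B + 2I) = 1, so geometric multiplicity = 1.
Geometric multiplicity < algebraic multiplicity, so B is not diagonalizable.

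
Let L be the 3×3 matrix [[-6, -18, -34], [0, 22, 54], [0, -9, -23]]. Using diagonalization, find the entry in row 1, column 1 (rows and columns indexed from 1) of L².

36

Characteristic polynomial: r^3 + 7r^2 - 14r - 120 = (r - 4)(r + 5)(r + 6), so the eigenvalues are -6, -5, 4.
r=-5: eigenvector (2, -2, 1).
r=4: eigenvector (-2, 3, -1).
r=-6: eigenvector (1, 0, 0).
P = [[2, -2, 1], [-2, 3, 0], [1, -1, 0]], D = diag(-5, 4, -6), P⁻¹ = [[0, 1, 3], [0, 1, 2], [1, 0, -2]].
L² = P·diag(25, 16, 36)·P⁻¹ = [[36, 18, 14], [0, -2, -54], [0, 9, 43]].
The requested entry is 36.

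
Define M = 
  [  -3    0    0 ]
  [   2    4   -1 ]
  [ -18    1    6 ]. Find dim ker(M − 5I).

M − 5I = [[-8, 0, 0], [2, -1, -1], [-18, 1, 1]].
This matrix has rank 2, so its null space has dimension 3 − 2 = 1.

1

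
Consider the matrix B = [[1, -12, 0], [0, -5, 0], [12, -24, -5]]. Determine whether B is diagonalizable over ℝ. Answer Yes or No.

Yes

Characteristic polynomial: p(μ) = μ^3 + 9μ^2 + 15μ - 25 = (μ - 1)(μ + 5)^2.
μ = -5 has algebraic multiplicity 2; rank(B + 5I) = 1, so geometric multiplicity = 2.
Every eigenvalue has geometric = algebraic multiplicity, so B is diagonalizable.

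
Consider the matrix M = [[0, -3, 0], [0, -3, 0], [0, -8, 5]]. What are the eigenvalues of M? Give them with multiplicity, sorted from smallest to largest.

Characteristic polynomial: p(μ) = μ^3 - 2μ^2 - 15μ = μ(μ - 5)(μ + 3).
Roots (with multiplicity): -3, 0, 5.

-3, 0, 5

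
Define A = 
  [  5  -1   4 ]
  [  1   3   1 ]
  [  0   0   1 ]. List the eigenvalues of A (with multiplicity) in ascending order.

Characteristic polynomial: p(r) = r^3 - 9r^2 + 24r - 16 = (r - 4)^2(r - 1).
Roots (with multiplicity): 1, 4, 4.

1, 4, 4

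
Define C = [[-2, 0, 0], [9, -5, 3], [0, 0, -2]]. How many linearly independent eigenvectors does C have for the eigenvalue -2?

C + 2I = [[0, 0, 0], [9, -3, 3], [0, 0, 0]].
This matrix has rank 1, so its null space has dimension 3 − 1 = 2.

2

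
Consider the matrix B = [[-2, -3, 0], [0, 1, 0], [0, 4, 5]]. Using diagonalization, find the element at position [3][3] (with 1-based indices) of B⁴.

Characteristic polynomial: t^3 - 4t^2 - 7t + 10 = (t - 5)(t - 1)(t + 2), so the eigenvalues are -2, 1, 5.
t=-2: eigenvector (1, 0, 0).
t=1: eigenvector (-1, 1, -1).
t=5: eigenvector (0, 0, 1).
P = [[1, -1, 0], [0, 1, 0], [0, -1, 1]], D = diag(-2, 1, 5), P⁻¹ = [[1, 1, 0], [0, 1, 0], [0, 1, 1]].
B⁴ = P·diag(16, 1, 625)·P⁻¹ = [[16, 15, 0], [0, 1, 0], [0, 624, 625]].
The requested entry is 625.

625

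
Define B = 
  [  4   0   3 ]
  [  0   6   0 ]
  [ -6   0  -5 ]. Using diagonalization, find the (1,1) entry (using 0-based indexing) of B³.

216

Characteristic polynomial: μ^3 - 5μ^2 - 8μ + 12 = (μ - 6)(μ - 1)(μ + 2), so the eigenvalues are -2, 1, 6.
μ=1: eigenvector (-1, 0, 1).
μ=6: eigenvector (0, 1, 0).
μ=-2: eigenvector (-1, 0, 2).
P = [[-1, 0, -1], [0, 1, 0], [1, 0, 2]], D = diag(1, 6, -2), P⁻¹ = [[-2, 0, -1], [0, 1, 0], [1, 0, 1]].
B³ = P·diag(1, 216, -8)·P⁻¹ = [[10, 0, 9], [0, 216, 0], [-18, 0, -17]].
The requested entry is 216.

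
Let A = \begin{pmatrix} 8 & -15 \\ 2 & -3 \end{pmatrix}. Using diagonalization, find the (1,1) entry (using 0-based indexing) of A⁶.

Characteristic polynomial: t^2 - 5t + 6 = (t - 3)(t - 2), so the eigenvalues are 2, 3.
t=2: eigenvector (-5, -2).
t=3: eigenvector (3, 1).
P = [[-5, 3], [-2, 1]], D = diag(2, 3), P⁻¹ = [[1, -3], [2, -5]].
A⁶ = P·diag(64, 729)·P⁻¹ = [[4054, -9975], [1330, -3261]].
The requested entry is -3261.

-3261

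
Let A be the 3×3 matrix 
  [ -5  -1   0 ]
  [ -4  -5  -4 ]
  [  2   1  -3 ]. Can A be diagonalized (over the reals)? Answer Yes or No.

Characteristic polynomial: p(s) = s^3 + 13s^2 + 55s + 75 = (s + 3)(s + 5)^2.
s = -5 has algebraic multiplicity 2; rank(A + 5I) = 2, so geometric multiplicity = 1.
Geometric multiplicity < algebraic multiplicity, so A is not diagonalizable.

No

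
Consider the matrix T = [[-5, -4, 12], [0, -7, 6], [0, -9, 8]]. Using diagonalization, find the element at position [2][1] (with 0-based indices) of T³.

Characteristic polynomial: μ^3 + 4μ^2 - 7μ - 10 = (μ - 2)(μ + 1)(μ + 5), so the eigenvalues are -5, -1, 2.
μ=-1: eigenvector (2, 1, 1).
μ=-5: eigenvector (1, 0, 0).
μ=2: eigenvector (4, 2, 3).
P = [[2, 1, 4], [1, 0, 2], [1, 0, 3]], D = diag(-1, -5, 2), P⁻¹ = [[0, 3, -2], [1, -2, 0], [0, -1, 1]].
T³ = P·diag(-1, -125, 8)·P⁻¹ = [[-125, 212, 36], [0, -19, 18], [0, -27, 26]].
The requested entry is -27.

-27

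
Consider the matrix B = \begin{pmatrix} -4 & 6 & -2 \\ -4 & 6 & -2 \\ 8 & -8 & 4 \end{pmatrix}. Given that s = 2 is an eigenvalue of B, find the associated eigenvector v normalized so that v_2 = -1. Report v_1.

-1

B − 2I = [[-6, 6, -2], [-4, 4, -2], [8, -8, 2]].
Solving (B − 2I)v = 0 gives the eigenspace spanned by (-1, -1, 0).
With v_2 = -1, v = (-1, -1, 0), so v_1 = -1.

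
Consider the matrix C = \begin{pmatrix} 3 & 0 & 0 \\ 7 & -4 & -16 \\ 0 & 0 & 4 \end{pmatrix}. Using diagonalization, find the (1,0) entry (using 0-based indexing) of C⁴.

Characteristic polynomial: s^3 - 3s^2 - 16s + 48 = (s - 4)(s - 3)(s + 4), so the eigenvalues are -4, 3, 4.
s=3: eigenvector (1, 1, 0).
s=-4: eigenvector (0, 1, 0).
s=4: eigenvector (0, -2, 1).
P = [[1, 0, 0], [1, 1, -2], [0, 0, 1]], D = diag(3, -4, 4), P⁻¹ = [[1, 0, 0], [-1, 1, 2], [0, 0, 1]].
C⁴ = P·diag(81, 256, 256)·P⁻¹ = [[81, 0, 0], [-175, 256, 0], [0, 0, 256]].
The requested entry is -175.

-175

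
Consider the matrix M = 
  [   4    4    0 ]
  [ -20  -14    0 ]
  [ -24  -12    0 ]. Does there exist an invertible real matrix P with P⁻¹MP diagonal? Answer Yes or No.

Yes

Characteristic polynomial: p(μ) = μ^3 + 10μ^2 + 24μ = μ(μ + 4)(μ + 6).
All 3 eigenvalues are distinct, so M is diagonalizable.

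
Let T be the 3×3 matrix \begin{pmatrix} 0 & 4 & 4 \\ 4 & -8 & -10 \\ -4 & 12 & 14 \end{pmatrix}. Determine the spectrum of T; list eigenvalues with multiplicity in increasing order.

0, 2, 4

Characteristic polynomial: p(s) = s^3 - 6s^2 + 8s = s(s - 4)(s - 2).
Roots (with multiplicity): 0, 2, 4.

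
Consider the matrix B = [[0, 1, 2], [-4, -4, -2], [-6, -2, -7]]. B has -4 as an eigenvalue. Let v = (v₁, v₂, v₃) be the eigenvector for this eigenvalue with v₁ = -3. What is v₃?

6

B + 4I = [[4, 1, 2], [-4, 0, -2], [-6, -2, -3]].
Solving (B + 4I)v = 0 gives the eigenspace spanned by (-3, 0, 6).
With v₁ = -3, v = (-3, 0, 6), so v₃ = 6.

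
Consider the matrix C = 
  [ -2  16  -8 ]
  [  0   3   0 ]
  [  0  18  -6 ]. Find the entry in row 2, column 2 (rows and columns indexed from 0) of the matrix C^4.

1296

Characteristic polynomial: r^3 + 5r^2 - 12r - 36 = (r - 3)(r + 2)(r + 6), so the eigenvalues are -6, -2, 3.
r=3: eigenvector (0, 1, 2).
r=-2: eigenvector (1, 0, 0).
r=-6: eigenvector (2, 0, 1).
P = [[0, 1, 2], [1, 0, 0], [2, 0, 1]], D = diag(3, -2, -6), P⁻¹ = [[0, 1, 0], [1, 4, -2], [0, -2, 1]].
C⁴ = P·diag(81, 16, 1296)·P⁻¹ = [[16, -5120, 2560], [0, 81, 0], [0, -2430, 1296]].
The requested entry is 1296.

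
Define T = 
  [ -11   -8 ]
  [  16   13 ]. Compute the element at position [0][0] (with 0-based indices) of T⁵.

-3611

Characteristic polynomial: r^2 - 2r - 15 = (r - 5)(r + 3), so the eigenvalues are -3, 5.
r=-3: eigenvector (1, -1).
r=5: eigenvector (1, -2).
P = [[1, 1], [-1, -2]], D = diag(-3, 5), P⁻¹ = [[2, 1], [-1, -1]].
T⁵ = P·diag(-243, 3125)·P⁻¹ = [[-3611, -3368], [6736, 6493]].
The requested entry is -3611.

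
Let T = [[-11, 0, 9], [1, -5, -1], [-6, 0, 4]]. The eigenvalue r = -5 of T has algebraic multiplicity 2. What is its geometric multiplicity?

1

T + 5I = [[-6, 0, 9], [1, 0, -1], [-6, 0, 9]].
This matrix has rank 2, so its null space has dimension 3 − 2 = 1.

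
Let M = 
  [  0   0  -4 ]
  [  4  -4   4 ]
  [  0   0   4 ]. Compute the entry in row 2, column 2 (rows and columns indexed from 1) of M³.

-64

Characteristic polynomial: s^3 - 16s = s(s - 4)(s + 4), so the eigenvalues are -4, 0, 4.
s=0: eigenvector (1, 1, 0).
s=-4: eigenvector (0, 1, 0).
s=4: eigenvector (-1, 0, 1).
P = [[1, 0, -1], [1, 1, 0], [0, 0, 1]], D = diag(0, -4, 4), P⁻¹ = [[1, 0, 1], [-1, 1, -1], [0, 0, 1]].
M³ = P·diag(0, -64, 64)·P⁻¹ = [[0, 0, -64], [64, -64, 64], [0, 0, 64]].
The requested entry is -64.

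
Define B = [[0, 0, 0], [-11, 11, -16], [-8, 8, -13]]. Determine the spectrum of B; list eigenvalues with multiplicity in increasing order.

Characteristic polynomial: p(r) = r^3 + 2r^2 - 15r = r(r - 3)(r + 5).
Roots (with multiplicity): -5, 0, 3.

-5, 0, 3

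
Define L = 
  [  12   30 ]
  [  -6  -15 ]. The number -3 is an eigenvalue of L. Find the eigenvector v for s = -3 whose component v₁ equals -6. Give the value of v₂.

3

L + 3I = [[15, 30], [-6, -12]].
Solving (L + 3I)v = 0 gives the eigenspace spanned by (-6, 3).
With v₁ = -6, v = (-6, 3), so v₂ = 3.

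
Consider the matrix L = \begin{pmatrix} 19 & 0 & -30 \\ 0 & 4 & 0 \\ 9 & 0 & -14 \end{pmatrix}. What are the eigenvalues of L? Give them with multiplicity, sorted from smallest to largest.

1, 4, 4

Characteristic polynomial: p(μ) = μ^3 - 9μ^2 + 24μ - 16 = (μ - 4)^2(μ - 1).
Roots (with multiplicity): 1, 4, 4.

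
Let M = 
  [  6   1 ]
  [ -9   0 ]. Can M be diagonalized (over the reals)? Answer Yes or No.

Characteristic polynomial: p(μ) = μ^2 - 6μ + 9 = (μ - 3)^2.
μ = 3 has algebraic multiplicity 2; rank(M − 3I) = 1, so geometric multiplicity = 1.
Geometric multiplicity < algebraic multiplicity, so M is not diagonalizable.

No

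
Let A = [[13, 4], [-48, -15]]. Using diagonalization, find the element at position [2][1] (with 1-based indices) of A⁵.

Characteristic polynomial: r^2 + 2r - 3 = (r - 1)(r + 3), so the eigenvalues are -3, 1.
r=-3: eigenvector (-1, 4).
r=1: eigenvector (1, -3).
P = [[-1, 1], [4, -3]], D = diag(-3, 1), P⁻¹ = [[3, 1], [4, 1]].
A⁵ = P·diag(-243, 1)·P⁻¹ = [[733, 244], [-2928, -975]].
The requested entry is -2928.

-2928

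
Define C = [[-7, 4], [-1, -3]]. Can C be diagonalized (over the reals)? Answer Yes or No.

No

Characteristic polynomial: p(s) = s^2 + 10s + 25 = (s + 5)^2.
s = -5 has algebraic multiplicity 2; rank(C + 5I) = 1, so geometric multiplicity = 1.
Geometric multiplicity < algebraic multiplicity, so C is not diagonalizable.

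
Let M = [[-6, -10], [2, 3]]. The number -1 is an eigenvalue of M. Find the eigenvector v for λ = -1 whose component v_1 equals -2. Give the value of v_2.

1

M + 1I = [[-5, -10], [2, 4]].
Solving (M + 1I)v = 0 gives the eigenspace spanned by (-2, 1).
With v_1 = -2, v = (-2, 1), so v_2 = 1.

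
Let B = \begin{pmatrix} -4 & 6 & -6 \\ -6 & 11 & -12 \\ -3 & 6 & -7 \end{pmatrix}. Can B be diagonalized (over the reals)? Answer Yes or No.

Characteristic polynomial: p(λ) = λ^3 - 3λ - 2 = (λ - 2)(λ + 1)^2.
λ = -1 has algebraic multiplicity 2; rank(B + 1I) = 1, so geometric multiplicity = 2.
Every eigenvalue has geometric = algebraic multiplicity, so B is diagonalizable.

Yes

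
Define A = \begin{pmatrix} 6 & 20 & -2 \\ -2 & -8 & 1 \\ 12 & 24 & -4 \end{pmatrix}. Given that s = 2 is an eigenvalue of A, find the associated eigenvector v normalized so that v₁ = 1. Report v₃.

A − 2I = [[4, 20, -2], [-2, -10, 1], [12, 24, -6]].
Solving (A − 2I)v = 0 gives the eigenspace spanned by (1, 0, 2).
With v₁ = 1, v = (1, 0, 2), so v₃ = 2.

2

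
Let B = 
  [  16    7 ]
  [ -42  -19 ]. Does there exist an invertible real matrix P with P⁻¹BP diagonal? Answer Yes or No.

Characteristic polynomial: p(s) = s^2 + 3s - 10 = (s - 2)(s + 5).
All 2 eigenvalues are distinct, so B is diagonalizable.

Yes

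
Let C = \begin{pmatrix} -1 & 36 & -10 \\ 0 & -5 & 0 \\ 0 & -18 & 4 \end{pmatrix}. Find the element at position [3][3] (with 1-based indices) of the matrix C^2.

16

Characteristic polynomial: λ^3 + 2λ^2 - 19λ - 20 = (λ - 4)(λ + 1)(λ + 5), so the eigenvalues are -5, -1, 4.
λ=-5: eigenvector (-4, 1, 2).
λ=-1: eigenvector (1, 0, 0).
λ=4: eigenvector (-2, 0, 1).
P = [[-4, 1, -2], [1, 0, 0], [2, 0, 1]], D = diag(-5, -1, 4), P⁻¹ = [[0, 1, 0], [1, 0, 2], [0, -2, 1]].
C² = P·diag(25, 1, 16)·P⁻¹ = [[1, -36, -30], [0, 25, 0], [0, 18, 16]].
The requested entry is 16.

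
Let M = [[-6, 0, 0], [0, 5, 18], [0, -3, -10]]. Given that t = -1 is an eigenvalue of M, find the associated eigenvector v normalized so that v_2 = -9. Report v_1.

0

M + 1I = [[-5, 0, 0], [0, 6, 18], [0, -3, -9]].
Solving (M + 1I)v = 0 gives the eigenspace spanned by (0, -9, 3).
With v_2 = -9, v = (0, -9, 3), so v_1 = 0.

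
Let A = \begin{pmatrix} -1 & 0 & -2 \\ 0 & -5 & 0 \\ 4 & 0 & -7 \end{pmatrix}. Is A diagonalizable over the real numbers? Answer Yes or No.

Characteristic polynomial: p(s) = s^3 + 13s^2 + 55s + 75 = (s + 3)(s + 5)^2.
s = -5 has algebraic multiplicity 2; rank(A + 5I) = 1, so geometric multiplicity = 2.
Every eigenvalue has geometric = algebraic multiplicity, so A is diagonalizable.

Yes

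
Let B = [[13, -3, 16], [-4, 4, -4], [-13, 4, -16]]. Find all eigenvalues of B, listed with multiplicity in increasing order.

Characteristic polynomial: p(μ) = μ^3 - μ^2 - 8μ + 12 = (μ - 2)^2(μ + 3).
Roots (with multiplicity): -3, 2, 2.

-3, 2, 2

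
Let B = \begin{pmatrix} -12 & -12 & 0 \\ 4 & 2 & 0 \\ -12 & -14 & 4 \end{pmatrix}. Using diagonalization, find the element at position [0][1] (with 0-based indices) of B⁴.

6240

Characteristic polynomial: λ^3 + 6λ^2 - 16λ - 96 = (λ - 4)(λ + 4)(λ + 6), so the eigenvalues are -6, -4, 4.
λ=-4: eigenvector (-3, 2, -1).
λ=-6: eigenvector (-2, 1, -1).
λ=4: eigenvector (0, 0, 1).
P = [[-3, -2, 0], [2, 1, 0], [-1, -1, 1]], D = diag(-4, -6, 4), P⁻¹ = [[1, 2, 0], [-2, -3, 0], [-1, -1, 1]].
B⁴ = P·diag(256, 1296, 256)·P⁻¹ = [[4416, 6240, 0], [-2080, -2864, 0], [2080, 3120, 256]].
The requested entry is 6240.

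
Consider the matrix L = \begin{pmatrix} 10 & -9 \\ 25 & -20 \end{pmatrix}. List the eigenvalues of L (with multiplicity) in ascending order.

Characteristic polynomial: p(λ) = λ^2 + 10λ + 25 = (λ + 5)^2.
Roots (with multiplicity): -5, -5.

-5, -5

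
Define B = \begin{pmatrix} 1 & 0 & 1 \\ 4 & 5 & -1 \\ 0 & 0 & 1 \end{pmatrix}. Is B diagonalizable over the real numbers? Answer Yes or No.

No

Characteristic polynomial: p(λ) = λ^3 - 7λ^2 + 11λ - 5 = (λ - 5)(λ - 1)^2.
λ = 1 has algebraic multiplicity 2; rank(B − 1I) = 2, so geometric multiplicity = 1.
Geometric multiplicity < algebraic multiplicity, so B is not diagonalizable.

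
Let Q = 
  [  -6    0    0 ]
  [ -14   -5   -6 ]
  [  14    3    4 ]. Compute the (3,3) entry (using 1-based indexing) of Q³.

10

Characteristic polynomial: s^3 + 7s^2 + 4s - 12 = (s - 1)(s + 2)(s + 6), so the eigenvalues are -6, -2, 1.
s=-6: eigenvector (1, 2, -2).
s=1: eigenvector (0, -1, 1).
s=-2: eigenvector (0, 2, -1).
P = [[1, 0, 0], [2, -1, 2], [-2, 1, -1]], D = diag(-6, 1, -2), P⁻¹ = [[1, 0, 0], [2, 1, 2], [0, 1, 1]].
Q³ = P·diag(-216, 1, -8)·P⁻¹ = [[-216, 0, 0], [-434, -17, -18], [434, 9, 10]].
The requested entry is 10.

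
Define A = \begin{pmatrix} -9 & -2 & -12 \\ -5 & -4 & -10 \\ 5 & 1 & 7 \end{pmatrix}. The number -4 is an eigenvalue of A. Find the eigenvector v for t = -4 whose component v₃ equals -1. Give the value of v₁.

2

A + 4I = [[-5, -2, -12], [-5, 0, -10], [5, 1, 11]].
Solving (A + 4I)v = 0 gives the eigenspace spanned by (2, 1, -1).
With v₃ = -1, v = (2, 1, -1), so v₁ = 2.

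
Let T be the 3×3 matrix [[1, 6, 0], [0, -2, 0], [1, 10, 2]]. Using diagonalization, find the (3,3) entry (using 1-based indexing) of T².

4

Characteristic polynomial: r^3 - r^2 - 4r + 4 = (r - 2)(r - 1)(r + 2), so the eigenvalues are -2, 1, 2.
r=-2: eigenvector (-2, 1, -2).
r=1: eigenvector (1, 0, -1).
r=2: eigenvector (0, 0, 1).
P = [[-2, 1, 0], [1, 0, 0], [-2, -1, 1]], D = diag(-2, 1, 2), P⁻¹ = [[0, 1, 0], [1, 2, 0], [1, 4, 1]].
T² = P·diag(4, 1, 4)·P⁻¹ = [[1, -6, 0], [0, 4, 0], [3, 6, 4]].
The requested entry is 4.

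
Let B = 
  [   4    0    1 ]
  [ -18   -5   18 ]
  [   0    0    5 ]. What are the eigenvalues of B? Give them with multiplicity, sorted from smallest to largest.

-5, 4, 5

Characteristic polynomial: p(λ) = λ^3 - 4λ^2 - 25λ + 100 = (λ - 5)(λ - 4)(λ + 5).
Roots (with multiplicity): -5, 4, 5.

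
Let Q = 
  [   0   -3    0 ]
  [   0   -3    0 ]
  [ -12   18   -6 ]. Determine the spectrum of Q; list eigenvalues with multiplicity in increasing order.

-6, -3, 0

Characteristic polynomial: p(μ) = μ^3 + 9μ^2 + 18μ = μ(μ + 3)(μ + 6).
Roots (with multiplicity): -6, -3, 0.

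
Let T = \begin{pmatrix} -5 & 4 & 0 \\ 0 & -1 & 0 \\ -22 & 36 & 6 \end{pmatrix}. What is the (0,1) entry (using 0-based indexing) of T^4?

-624

Characteristic polynomial: λ^3 - 31λ - 30 = (λ - 6)(λ + 1)(λ + 5), so the eigenvalues are -5, -1, 6.
λ=-5: eigenvector (1, 0, 2).
λ=-1: eigenvector (1, 1, -2).
λ=6: eigenvector (0, 0, 1).
P = [[1, 1, 0], [0, 1, 0], [2, -2, 1]], D = diag(-5, -1, 6), P⁻¹ = [[1, -1, 0], [0, 1, 0], [-2, 4, 1]].
T⁴ = P·diag(625, 1, 1296)·P⁻¹ = [[625, -624, 0], [0, 1, 0], [-1342, 3932, 1296]].
The requested entry is -624.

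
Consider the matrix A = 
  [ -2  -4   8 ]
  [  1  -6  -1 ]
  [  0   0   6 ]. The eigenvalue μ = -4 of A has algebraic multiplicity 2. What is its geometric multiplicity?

A + 4I = [[2, -4, 8], [1, -2, -1], [0, 0, 10]].
This matrix has rank 2, so its null space has dimension 3 − 2 = 1.

1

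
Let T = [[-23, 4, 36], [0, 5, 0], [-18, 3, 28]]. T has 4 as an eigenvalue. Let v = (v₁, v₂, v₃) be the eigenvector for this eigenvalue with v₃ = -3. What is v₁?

-4

T − 4I = [[-27, 4, 36], [0, 1, 0], [-18, 3, 24]].
Solving (T − 4I)v = 0 gives the eigenspace spanned by (-4, 0, -3).
With v₃ = -3, v = (-4, 0, -3), so v₁ = -4.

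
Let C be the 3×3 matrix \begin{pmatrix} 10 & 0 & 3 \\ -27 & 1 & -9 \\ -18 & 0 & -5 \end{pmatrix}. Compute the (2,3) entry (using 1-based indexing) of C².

-45

Characteristic polynomial: s^3 - 6s^2 + 9s - 4 = (s - 4)(s - 1)^2, so the eigenvalues are 1, 1, 4.
s=4: eigenvector (1, -3, -2).
s=1: eigenvector (0, 1, 0).
s=1: eigenvector (-1, 6, 3).
P = [[1, 0, -1], [-3, 1, 6], [-2, 0, 3]], D = diag(4, 1, 1), P⁻¹ = [[3, 0, 1], [-3, 1, -3], [2, 0, 1]].
C² = P·diag(16, 1, 1)·P⁻¹ = [[46, 0, 15], [-135, 1, -45], [-90, 0, -29]].
The requested entry is -45.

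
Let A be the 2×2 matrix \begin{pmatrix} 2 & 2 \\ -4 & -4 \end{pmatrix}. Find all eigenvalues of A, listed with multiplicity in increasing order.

Characteristic polynomial: p(s) = s^2 + 2s = s(s + 2).
Roots (with multiplicity): -2, 0.

-2, 0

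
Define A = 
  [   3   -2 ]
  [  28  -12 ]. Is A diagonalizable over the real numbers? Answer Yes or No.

Yes

Characteristic polynomial: p(r) = r^2 + 9r + 20 = (r + 4)(r + 5).
All 2 eigenvalues are distinct, so A is diagonalizable.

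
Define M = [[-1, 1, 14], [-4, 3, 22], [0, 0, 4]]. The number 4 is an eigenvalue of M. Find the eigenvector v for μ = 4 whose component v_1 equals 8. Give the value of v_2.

M − 4I = [[-5, 1, 14], [-4, -1, 22], [0, 0, 0]].
Solving (M − 4I)v = 0 gives the eigenspace spanned by (8, 12, 2).
With v_1 = 8, v = (8, 12, 2), so v_2 = 12.

12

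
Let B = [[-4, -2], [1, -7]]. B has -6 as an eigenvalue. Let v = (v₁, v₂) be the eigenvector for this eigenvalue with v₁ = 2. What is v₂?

B + 6I = [[2, -2], [1, -1]].
Solving (B + 6I)v = 0 gives the eigenspace spanned by (2, 2).
With v₁ = 2, v = (2, 2), so v₂ = 2.

2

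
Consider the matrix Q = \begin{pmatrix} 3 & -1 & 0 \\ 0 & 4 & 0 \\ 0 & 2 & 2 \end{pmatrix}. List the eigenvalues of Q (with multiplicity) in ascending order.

Characteristic polynomial: p(μ) = μ^3 - 9μ^2 + 26μ - 24 = (μ - 4)(μ - 3)(μ - 2).
Roots (with multiplicity): 2, 3, 4.

2, 3, 4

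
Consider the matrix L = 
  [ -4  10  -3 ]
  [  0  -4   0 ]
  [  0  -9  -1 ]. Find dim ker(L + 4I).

1

L + 4I = [[0, 10, -3], [0, 0, 0], [0, -9, 3]].
This matrix has rank 2, so its null space has dimension 3 − 2 = 1.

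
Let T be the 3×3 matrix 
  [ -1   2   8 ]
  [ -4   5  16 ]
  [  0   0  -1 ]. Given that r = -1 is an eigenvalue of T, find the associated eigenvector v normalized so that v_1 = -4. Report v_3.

T + 1I = [[0, 2, 8], [-4, 6, 16], [0, 0, 0]].
Solving (T + 1I)v = 0 gives the eigenspace spanned by (-4, -8, 2).
With v_1 = -4, v = (-4, -8, 2), so v_3 = 2.

2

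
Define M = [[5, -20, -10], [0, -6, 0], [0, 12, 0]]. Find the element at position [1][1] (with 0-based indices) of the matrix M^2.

36

Characteristic polynomial: r^3 + r^2 - 30r = r(r - 5)(r + 6), so the eigenvalues are -6, 0, 5.
r=-6: eigenvector (0, 1, -2).
r=5: eigenvector (1, 0, 0).
r=0: eigenvector (2, 0, 1).
P = [[0, 1, 2], [1, 0, 0], [-2, 0, 1]], D = diag(-6, 5, 0), P⁻¹ = [[0, 1, 0], [1, -4, -2], [0, 2, 1]].
M² = P·diag(36, 25, 0)·P⁻¹ = [[25, -100, -50], [0, 36, 0], [0, -72, 0]].
The requested entry is 36.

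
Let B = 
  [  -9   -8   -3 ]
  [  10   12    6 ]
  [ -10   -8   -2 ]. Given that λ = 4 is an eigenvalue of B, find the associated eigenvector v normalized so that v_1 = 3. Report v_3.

3

B − 4I = [[-13, -8, -3], [10, 8, 6], [-10, -8, -6]].
Solving (B − 4I)v = 0 gives the eigenspace spanned by (3, -6, 3).
With v_1 = 3, v = (3, -6, 3), so v_3 = 3.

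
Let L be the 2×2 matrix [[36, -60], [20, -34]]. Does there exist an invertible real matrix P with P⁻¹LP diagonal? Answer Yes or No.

Yes

Characteristic polynomial: p(t) = t^2 - 2t - 24 = (t - 6)(t + 4).
All 2 eigenvalues are distinct, so L is diagonalizable.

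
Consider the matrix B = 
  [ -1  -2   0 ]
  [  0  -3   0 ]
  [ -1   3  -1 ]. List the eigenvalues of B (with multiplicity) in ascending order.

Characteristic polynomial: p(t) = t^3 + 5t^2 + 7t + 3 = (t + 1)^2(t + 3).
Roots (with multiplicity): -3, -1, -1.

-3, -1, -1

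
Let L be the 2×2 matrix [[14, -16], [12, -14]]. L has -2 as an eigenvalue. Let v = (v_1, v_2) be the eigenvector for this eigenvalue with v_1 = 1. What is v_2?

L + 2I = [[16, -16], [12, -12]].
Solving (L + 2I)v = 0 gives the eigenspace spanned by (1, 1).
With v_1 = 1, v = (1, 1), so v_2 = 1.

1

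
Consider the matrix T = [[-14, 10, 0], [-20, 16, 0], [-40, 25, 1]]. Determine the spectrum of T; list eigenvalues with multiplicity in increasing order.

Characteristic polynomial: p(s) = s^3 - 3s^2 - 22s + 24 = (s - 6)(s - 1)(s + 4).
Roots (with multiplicity): -4, 1, 6.

-4, 1, 6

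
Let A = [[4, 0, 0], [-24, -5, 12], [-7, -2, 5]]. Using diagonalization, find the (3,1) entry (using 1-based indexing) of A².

Characteristic polynomial: s^3 - 4s^2 - s + 4 = (s - 4)(s - 1)(s + 1), so the eigenvalues are -1, 1, 4.
s=4: eigenvector (1, -4, -1).
s=-1: eigenvector (0, 3, 1).
s=1: eigenvector (0, 2, 1).
P = [[1, 0, 0], [-4, 3, 2], [-1, 1, 1]], D = diag(4, -1, 1), P⁻¹ = [[1, 0, 0], [2, 1, -2], [-1, -1, 3]].
A² = P·diag(16, 1, 1)·P⁻¹ = [[16, 0, 0], [-60, 1, 0], [-15, 0, 1]].
The requested entry is -15.

-15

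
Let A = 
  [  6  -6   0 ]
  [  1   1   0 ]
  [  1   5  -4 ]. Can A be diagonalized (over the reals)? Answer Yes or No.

Yes

Characteristic polynomial: p(r) = r^3 - 3r^2 - 16r + 48 = (r - 4)(r - 3)(r + 4).
All 3 eigenvalues are distinct, so A is diagonalizable.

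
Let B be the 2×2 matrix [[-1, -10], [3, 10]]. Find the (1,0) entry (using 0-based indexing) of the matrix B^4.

1107

Characteristic polynomial: s^2 - 9s + 20 = (s - 5)(s - 4), so the eigenvalues are 4, 5.
s=4: eigenvector (2, -1).
s=5: eigenvector (-5, 3).
P = [[2, -5], [-1, 3]], D = diag(4, 5), P⁻¹ = [[3, 5], [1, 2]].
B⁴ = P·diag(256, 625)·P⁻¹ = [[-1589, -3690], [1107, 2470]].
The requested entry is 1107.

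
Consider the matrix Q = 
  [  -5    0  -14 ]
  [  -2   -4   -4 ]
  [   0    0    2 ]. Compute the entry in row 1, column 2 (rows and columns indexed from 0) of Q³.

-244

Characteristic polynomial: λ^3 + 7λ^2 + 2λ - 40 = (λ - 2)(λ + 4)(λ + 5), so the eigenvalues are -5, -4, 2.
λ=-4: eigenvector (0, 1, 0).
λ=-5: eigenvector (1, 2, 0).
λ=2: eigenvector (-2, 0, 1).
P = [[0, 1, -2], [1, 2, 0], [0, 0, 1]], D = diag(-4, -5, 2), P⁻¹ = [[-2, 1, -4], [1, 0, 2], [0, 0, 1]].
Q³ = P·diag(-64, -125, 8)·P⁻¹ = [[-125, 0, -266], [-122, -64, -244], [0, 0, 8]].
The requested entry is -244.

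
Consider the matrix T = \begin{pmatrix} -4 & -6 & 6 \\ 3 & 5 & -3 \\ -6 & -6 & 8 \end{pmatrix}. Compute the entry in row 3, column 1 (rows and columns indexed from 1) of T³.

Characteristic polynomial: μ^3 - 9μ^2 + 24μ - 20 = (μ - 5)(μ - 2)^2, so the eigenvalues are 2, 2, 5.
μ=2: eigenvector (1, -1, 0).
μ=5: eigenvector (-2, 1, -2).
μ=2: eigenvector (1, 0, 1).
P = [[1, -2, 1], [-1, 1, 0], [0, -2, 1]], D = diag(2, 5, 2), P⁻¹ = [[1, 0, -1], [1, 1, -1], [2, 2, -1]].
T³ = P·diag(8, 125, 8)·P⁻¹ = [[-226, -234, 234], [117, 125, -117], [-234, -234, 242]].
The requested entry is -234.

-234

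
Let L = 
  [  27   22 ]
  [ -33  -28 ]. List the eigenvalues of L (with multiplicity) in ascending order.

-6, 5

Characteristic polynomial: p(μ) = μ^2 + μ - 30 = (μ - 5)(μ + 6).
Roots (with multiplicity): -6, 5.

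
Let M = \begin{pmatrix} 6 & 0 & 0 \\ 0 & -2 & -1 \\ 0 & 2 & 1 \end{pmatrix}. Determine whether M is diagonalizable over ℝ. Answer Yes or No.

Characteristic polynomial: p(s) = s^3 - 5s^2 - 6s = s(s - 6)(s + 1).
All 3 eigenvalues are distinct, so M is diagonalizable.

Yes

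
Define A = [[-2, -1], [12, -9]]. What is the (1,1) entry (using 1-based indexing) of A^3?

Characteristic polynomial: r^2 + 11r + 30 = (r + 5)(r + 6), so the eigenvalues are -6, -5.
r=-6: eigenvector (1, 4).
r=-5: eigenvector (1, 3).
P = [[1, 1], [4, 3]], D = diag(-6, -5), P⁻¹ = [[-3, 1], [4, -1]].
A³ = P·diag(-216, -125)·P⁻¹ = [[148, -91], [1092, -489]].
The requested entry is 148.

148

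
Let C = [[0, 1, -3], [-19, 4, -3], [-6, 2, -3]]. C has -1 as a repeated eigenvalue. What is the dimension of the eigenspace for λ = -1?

C + 1I = [[1, 1, -3], [-19, 5, -3], [-6, 2, -2]].
This matrix has rank 2, so its null space has dimension 3 − 2 = 1.

1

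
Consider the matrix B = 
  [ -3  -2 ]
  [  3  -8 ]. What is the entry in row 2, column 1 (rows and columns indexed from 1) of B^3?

273

Characteristic polynomial: λ^2 + 11λ + 30 = (λ + 5)(λ + 6), so the eigenvalues are -6, -5.
λ=-5: eigenvector (1, 1).
λ=-6: eigenvector (2, 3).
P = [[1, 2], [1, 3]], D = diag(-5, -6), P⁻¹ = [[3, -2], [-1, 1]].
B³ = P·diag(-125, -216)·P⁻¹ = [[57, -182], [273, -398]].
The requested entry is 273.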